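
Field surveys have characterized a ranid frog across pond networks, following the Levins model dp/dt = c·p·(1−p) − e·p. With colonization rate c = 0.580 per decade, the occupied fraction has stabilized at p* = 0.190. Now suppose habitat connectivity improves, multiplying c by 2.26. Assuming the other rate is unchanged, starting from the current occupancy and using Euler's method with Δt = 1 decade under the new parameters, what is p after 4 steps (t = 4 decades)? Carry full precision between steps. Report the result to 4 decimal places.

0.6177

Balance c(1−p*) = e gives e = 0.580×(1 − 0.19000) = 0.46980.
Starting from p₀ = 0.19000; update p ← p + (dp/dt)·Δt with the new parameters.
t = 1: p = 0.19000 + (+0.11247) = 0.30247
t = 2: p = 0.30247 + (+0.13445) = 0.43692
t = 3: p = 0.43692 + (+0.11722) = 0.55414
t = 4: p = 0.55414 + (+0.06352) = 0.61766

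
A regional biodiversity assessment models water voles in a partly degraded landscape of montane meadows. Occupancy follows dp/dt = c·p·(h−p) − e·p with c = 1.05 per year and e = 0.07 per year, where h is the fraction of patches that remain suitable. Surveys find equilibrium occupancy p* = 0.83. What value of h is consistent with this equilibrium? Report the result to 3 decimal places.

0.897

At equilibrium c(h−p*) = e, so h = p* + e/c.
h = 0.83 + 0.07/1.05 = 0.83 + 0.0667 = 0.8967.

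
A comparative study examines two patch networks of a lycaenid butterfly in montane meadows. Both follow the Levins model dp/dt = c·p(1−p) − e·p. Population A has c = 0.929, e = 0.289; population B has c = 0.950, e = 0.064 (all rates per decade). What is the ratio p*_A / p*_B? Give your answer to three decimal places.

A: p*_A = 1 − 0.289/0.929 = 0.6889.
B: p*_B = 1 − 0.064/0.950 = 0.9326.
p*_A / p*_B = 0.6889/0.9326 = 0.7387.

0.739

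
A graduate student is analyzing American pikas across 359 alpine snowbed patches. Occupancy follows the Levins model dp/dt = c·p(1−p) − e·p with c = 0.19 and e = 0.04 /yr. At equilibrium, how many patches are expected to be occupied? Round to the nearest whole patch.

283

p* = 1 − e/c = 1 − 0.04/0.19 = 0.7895.
Expected occupied patches = N × p* = 359 × 0.7895 = 283.42 ≈ 283.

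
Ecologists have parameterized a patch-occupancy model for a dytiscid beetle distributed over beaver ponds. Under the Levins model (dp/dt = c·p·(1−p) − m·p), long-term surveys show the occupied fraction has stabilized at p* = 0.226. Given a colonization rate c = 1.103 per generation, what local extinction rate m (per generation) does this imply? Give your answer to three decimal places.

0.854

At equilibrium c(1−p*) = m.
m = 1.103 × (1 − 0.226) = 1.103 × 0.7740 = 0.8537.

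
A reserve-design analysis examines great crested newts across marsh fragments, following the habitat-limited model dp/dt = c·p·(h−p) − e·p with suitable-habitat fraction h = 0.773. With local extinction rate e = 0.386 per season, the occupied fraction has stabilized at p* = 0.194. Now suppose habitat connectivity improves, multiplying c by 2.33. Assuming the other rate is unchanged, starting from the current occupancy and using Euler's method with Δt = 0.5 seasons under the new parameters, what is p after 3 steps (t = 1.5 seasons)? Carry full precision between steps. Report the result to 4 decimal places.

0.3494

Balance c(h−p*) = e gives c = e/(0.773 − 0.19400) = 0.386/0.57900 = 0.66667.
Starting from p₀ = 0.19400; update p ← p + (dp/dt)·Δt with the new parameters.
p: 0.19400 → 0.24380  (Δp = +0.04980)
p: 0.24380 → 0.29695  (Δp = +0.05315)
p: 0.29695 → 0.34943  (Δp = +0.05248)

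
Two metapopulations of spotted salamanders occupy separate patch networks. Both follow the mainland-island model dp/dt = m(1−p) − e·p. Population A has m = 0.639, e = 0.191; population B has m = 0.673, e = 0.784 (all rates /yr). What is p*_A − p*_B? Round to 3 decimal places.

0.308

A: p*_A = m/(m+e) = 0.639/0.8300 = 0.7699.
B: p*_B = 0.673/1.4570 = 0.4619.
p*_A − p*_B = 0.7699 − 0.4619 = 0.3080.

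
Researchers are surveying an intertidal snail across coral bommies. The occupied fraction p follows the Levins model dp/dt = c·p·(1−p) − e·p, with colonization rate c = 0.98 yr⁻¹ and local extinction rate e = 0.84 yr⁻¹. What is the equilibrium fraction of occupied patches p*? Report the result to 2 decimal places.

0.14

At equilibrium, colonization balances extinction: c·p*·(1−p*) = e·p*.
So p* = 1 − e/c = 1 − 0.84/0.98 = 1 − 0.8571 = 0.1429.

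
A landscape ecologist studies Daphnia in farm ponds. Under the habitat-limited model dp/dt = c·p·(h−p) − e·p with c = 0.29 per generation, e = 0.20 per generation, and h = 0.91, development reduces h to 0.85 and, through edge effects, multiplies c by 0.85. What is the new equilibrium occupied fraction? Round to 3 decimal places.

0.039

Before: p* = h − e/c = 0.91 − 0.20/0.29 = 0.91 − 0.6897 = 0.2203.
After: c = 0.2465, e = 0.2, h = 0.85; p* = 0.85 − 0.2/0.2465 = 0.0386.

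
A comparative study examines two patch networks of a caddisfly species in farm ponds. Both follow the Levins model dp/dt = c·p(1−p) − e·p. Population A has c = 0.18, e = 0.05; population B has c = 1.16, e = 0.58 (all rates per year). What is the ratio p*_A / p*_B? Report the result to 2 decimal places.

1.44

A: p*_A = 1 − 0.05/0.18 = 0.7222.
B: p*_B = 1 − 0.58/1.16 = 0.5000.
p*_A / p*_B = 0.7222/0.5000 = 1.4444.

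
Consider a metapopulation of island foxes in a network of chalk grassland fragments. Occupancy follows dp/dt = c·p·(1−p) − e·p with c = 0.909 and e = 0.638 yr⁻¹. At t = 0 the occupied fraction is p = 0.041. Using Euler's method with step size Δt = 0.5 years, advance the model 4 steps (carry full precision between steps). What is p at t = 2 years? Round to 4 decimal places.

0.0630

Update rule: p ← p + [c·p·(1−p) − e·p]·Δt with Δt = 0.5.
t = 0.5: p = 0.04100 + (+0.00479) = 0.04579
t = 1: p = 0.04579 + (+0.00525) = 0.05104
t = 1.5: p = 0.05104 + (+0.00573) = 0.05678
t = 2: p = 0.05678 + (+0.00623) = 0.06300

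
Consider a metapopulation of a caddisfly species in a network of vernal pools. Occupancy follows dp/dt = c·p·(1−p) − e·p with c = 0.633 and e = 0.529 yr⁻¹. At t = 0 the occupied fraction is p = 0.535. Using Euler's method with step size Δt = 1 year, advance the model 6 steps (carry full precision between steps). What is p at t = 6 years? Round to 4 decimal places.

Update rule: p ← p + [c·p·(1−p) − e·p]·Δt with Δt = 1.
p: 0.53500 → 0.40946  (Δp = -0.12554)
p: 0.40946 → 0.34592  (Δp = -0.06354)
p: 0.34592 → 0.30615  (Δp = -0.03977)
p: 0.30615 → 0.27866  (Δp = -0.02749)
p: 0.27866 → 0.25849  (Δp = -0.02017)
p: 0.25849 → 0.24307  (Δp = -0.01541)

0.2431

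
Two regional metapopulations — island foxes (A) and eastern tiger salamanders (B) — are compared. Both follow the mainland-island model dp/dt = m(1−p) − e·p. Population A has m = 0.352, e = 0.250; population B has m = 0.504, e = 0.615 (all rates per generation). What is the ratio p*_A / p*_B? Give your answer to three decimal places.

1.298

A: p*_A = m/(m+e) = 0.352/0.6020 = 0.5847.
B: p*_B = 0.504/1.1190 = 0.4504.
p*_A / p*_B = 0.5847/0.4504 = 1.2982.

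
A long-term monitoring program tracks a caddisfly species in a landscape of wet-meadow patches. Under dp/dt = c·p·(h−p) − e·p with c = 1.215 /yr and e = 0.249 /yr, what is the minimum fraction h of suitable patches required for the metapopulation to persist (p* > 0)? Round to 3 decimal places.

0.205

p* = h − e/c is positive only when h > e/c.
h_min = e/c = 0.249/1.215 = 0.2049.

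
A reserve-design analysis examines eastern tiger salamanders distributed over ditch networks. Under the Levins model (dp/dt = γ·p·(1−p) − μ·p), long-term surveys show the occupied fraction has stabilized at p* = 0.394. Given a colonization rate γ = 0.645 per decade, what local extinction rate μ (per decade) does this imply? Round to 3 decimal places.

0.391

At equilibrium γ(1−p*) = μ.
μ = 0.645 × (1 − 0.394) = 0.645 × 0.6060 = 0.3909.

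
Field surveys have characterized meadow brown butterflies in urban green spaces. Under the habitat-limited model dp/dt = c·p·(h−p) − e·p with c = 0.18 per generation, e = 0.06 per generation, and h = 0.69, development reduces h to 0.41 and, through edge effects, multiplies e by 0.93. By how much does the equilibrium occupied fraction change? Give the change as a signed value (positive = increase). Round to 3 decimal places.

Before: p* = h − e/c = 0.69 − 0.06/0.18 = 0.69 − 0.3333 = 0.3567.
After: c = 0.18, e = 0.0558, h = 0.41; p* = 0.41 − 0.0558/0.18 = 0.1000.
Δp* = 0.1000 − 0.3567 = -0.2567.

-0.257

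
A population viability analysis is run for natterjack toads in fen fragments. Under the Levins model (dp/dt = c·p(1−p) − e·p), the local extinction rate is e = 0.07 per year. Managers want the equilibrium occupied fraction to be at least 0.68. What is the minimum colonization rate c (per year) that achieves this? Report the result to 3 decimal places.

p* = 1 − e/c ≥ 0.68 requires e/c ≤ 0.3200, i.e. c ≥ e/0.3200.
c_min = 0.07/0.3200 = 0.2188.

0.219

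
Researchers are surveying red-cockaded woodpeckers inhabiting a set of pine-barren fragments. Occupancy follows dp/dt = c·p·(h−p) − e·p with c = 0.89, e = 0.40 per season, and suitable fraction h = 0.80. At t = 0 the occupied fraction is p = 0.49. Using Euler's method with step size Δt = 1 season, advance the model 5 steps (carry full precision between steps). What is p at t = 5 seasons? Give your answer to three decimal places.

Update rule: p ← p + [c·p·(h−p) − e·p]·Δt with Δt = 1.
step 1: Δp = -0.06081, p = 0.42919
step 2: Δp = -0.03003, p = 0.39916
step 3: Δp = -0.01726, p = 0.38189
step 4: Δp = -0.01065, p = 0.37124
step 5: Δp = -0.00683, p = 0.36441

0.364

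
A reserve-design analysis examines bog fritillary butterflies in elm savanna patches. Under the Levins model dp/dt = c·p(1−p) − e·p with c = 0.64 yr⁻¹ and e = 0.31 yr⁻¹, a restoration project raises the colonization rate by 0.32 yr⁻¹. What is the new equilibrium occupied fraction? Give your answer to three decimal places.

0.677

Before: p* = 1 − 0.31/0.64 = 0.5156.
After the change, c = 0.96, e = 0.31, so p* = 1 − 0.31/0.96 = 0.6771.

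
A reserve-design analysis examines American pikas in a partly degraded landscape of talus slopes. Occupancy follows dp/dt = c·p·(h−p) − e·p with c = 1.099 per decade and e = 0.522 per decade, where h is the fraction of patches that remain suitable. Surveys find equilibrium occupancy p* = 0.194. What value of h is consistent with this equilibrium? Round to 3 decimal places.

At equilibrium c(h−p*) = e, so h = p* + e/c.
h = 0.194 + 0.522/1.099 = 0.194 + 0.4750 = 0.6690.

0.669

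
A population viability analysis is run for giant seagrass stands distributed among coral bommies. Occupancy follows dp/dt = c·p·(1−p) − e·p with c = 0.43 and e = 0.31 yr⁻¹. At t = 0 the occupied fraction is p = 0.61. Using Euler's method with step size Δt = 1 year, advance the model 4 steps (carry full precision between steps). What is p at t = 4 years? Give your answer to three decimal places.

Update rule: p ← p + [c·p·(1−p) − e·p]·Δt with Δt = 1.
t = 1: p = 0.61000 + (-0.08680) = 0.52320
t = 2: p = 0.52320 + (-0.05492) = 0.46827
t = 3: p = 0.46827 + (-0.03810) = 0.43018
t = 4: p = 0.43018 + (-0.02795) = 0.40223

0.402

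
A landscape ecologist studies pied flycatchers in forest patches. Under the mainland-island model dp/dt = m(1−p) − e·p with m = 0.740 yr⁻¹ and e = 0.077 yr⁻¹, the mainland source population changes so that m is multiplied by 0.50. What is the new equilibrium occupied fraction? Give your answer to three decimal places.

Before: p* = 0.740/(0.740+0.077) = 0.9058.
After: m = 0.37, e = 0.077; p* = 0.37/0.4470 = 0.8277.

0.828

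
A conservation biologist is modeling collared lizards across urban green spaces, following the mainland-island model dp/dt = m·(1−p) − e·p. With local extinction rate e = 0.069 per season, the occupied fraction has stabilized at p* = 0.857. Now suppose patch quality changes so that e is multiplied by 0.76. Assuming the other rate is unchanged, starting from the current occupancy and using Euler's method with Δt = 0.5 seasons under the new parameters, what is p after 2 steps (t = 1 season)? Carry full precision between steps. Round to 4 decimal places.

Balance m(1−p*) = e·p* gives m = e·p*/(1−p*) = 0.069×0.85700/0.14300 = 0.41352.
Starting from p₀ = 0.85700; update p ← p + (dp/dt)·Δt with the new parameters.
step 1: Δp = +0.00710, p = 0.86410
step 2: Δp = +0.00544, p = 0.86954

0.8695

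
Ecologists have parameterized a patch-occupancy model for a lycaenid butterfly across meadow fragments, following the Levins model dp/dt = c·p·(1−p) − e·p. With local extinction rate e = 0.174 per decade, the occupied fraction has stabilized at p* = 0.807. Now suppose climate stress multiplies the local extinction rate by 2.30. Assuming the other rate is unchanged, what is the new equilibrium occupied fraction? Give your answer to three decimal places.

Balance c(1−p*) = e gives c = e/(1 − 0.80700) = 0.174/0.19300 = 0.90155.
New p* = 1 − e/c = 1 − 0.40020/0.90155 = 0.55610.

0.556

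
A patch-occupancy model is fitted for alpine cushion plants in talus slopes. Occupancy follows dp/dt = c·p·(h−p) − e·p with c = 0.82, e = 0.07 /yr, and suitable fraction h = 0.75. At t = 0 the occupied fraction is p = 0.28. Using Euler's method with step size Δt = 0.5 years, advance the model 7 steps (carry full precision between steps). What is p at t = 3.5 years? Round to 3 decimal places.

Update rule: p ← p + [c·p·(h−p) − e·p]·Δt with Δt = 0.5.
step 1: Δp = +0.04416, p = 0.32416
step 2: Δp = +0.04525, p = 0.36941
step 3: Δp = +0.04471, p = 0.41412
step 4: Δp = +0.04253, p = 0.45666
step 5: Δp = +0.03894, p = 0.49560
step 6: Δp = +0.03435, p = 0.52994
step 7: Δp = +0.02927, p = 0.55921

0.559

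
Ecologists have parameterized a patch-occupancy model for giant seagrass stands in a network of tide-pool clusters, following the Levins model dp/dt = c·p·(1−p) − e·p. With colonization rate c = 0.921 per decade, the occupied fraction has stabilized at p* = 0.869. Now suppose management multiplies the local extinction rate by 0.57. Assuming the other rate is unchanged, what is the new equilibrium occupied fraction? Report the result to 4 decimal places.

Balance c(1−p*) = e gives e = 0.921×(1 − 0.86900) = 0.12065.
New p* = 1 − e/c = 1 − 0.06877/0.92100 = 0.92533.

0.9253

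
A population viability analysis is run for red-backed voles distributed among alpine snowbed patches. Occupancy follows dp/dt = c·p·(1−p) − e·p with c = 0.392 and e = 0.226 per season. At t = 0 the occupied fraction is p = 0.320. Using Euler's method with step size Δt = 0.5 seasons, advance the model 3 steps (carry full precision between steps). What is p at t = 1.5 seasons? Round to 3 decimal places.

0.339

Update rule: p ← p + [c·p·(1−p) − e·p]·Δt with Δt = 0.5.
  1  |  dp/dt·Δt = +0.006490  |  p_1 = 0.326490
  2  |  dp/dt·Δt = +0.006206  |  p_2 = 0.332696
  3  |  dp/dt·Δt = +0.005919  |  p_3 = 0.338615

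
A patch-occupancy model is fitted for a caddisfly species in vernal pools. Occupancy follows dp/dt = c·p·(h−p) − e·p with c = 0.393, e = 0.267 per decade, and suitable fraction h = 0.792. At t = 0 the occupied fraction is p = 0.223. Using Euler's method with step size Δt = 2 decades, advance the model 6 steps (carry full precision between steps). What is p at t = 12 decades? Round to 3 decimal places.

0.155

Update rule: p ← p + [c·p·(h−p) − e·p]·Δt with Δt = 2.
p: 0.22300 → 0.20365  (Δp = -0.01935)
p: 0.20365 → 0.18908  (Δp = -0.01457)
p: 0.18908 → 0.17771  (Δp = -0.01136)
p: 0.17771 → 0.16862  (Δp = -0.00909)
p: 0.16862 → 0.16120  (Δp = -0.00742)
p: 0.16120 → 0.15504  (Δp = -0.00616)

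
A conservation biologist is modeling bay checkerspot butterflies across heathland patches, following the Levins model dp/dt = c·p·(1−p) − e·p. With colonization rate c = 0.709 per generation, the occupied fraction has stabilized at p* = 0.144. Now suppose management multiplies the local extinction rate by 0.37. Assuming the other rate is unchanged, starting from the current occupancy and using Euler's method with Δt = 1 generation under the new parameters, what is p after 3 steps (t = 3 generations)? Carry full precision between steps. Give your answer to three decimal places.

Balance c(1−p*) = e gives e = 0.709×(1 − 0.14400) = 0.60690.
Starting from p₀ = 0.14400; update p ← p + (dp/dt)·Δt with the new parameters.
  1  |  dp/dt·Δt = +0.055058  |  p_1 = 0.199058
  2  |  dp/dt·Δt = +0.068339  |  p_2 = 0.267398
  3  |  dp/dt·Δt = +0.078845  |  p_3 = 0.346243

0.346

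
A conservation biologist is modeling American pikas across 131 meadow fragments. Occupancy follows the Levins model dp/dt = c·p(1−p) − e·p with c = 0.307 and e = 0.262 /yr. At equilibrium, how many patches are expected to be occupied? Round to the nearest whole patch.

p* = 1 − e/c = 1 − 0.262/0.307 = 0.1466.
Expected occupied patches = N × p* = 131 × 0.1466 = 19.20 ≈ 19.

19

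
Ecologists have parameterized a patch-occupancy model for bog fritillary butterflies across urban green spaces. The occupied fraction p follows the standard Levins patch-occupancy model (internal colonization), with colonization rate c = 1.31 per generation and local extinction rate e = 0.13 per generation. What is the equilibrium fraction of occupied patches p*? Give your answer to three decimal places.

At equilibrium, colonization balances extinction: c·p*·(1−p*) = e·p*.
So p* = 1 − e/c = 1 − 0.13/1.31 = 1 − 0.0992 = 0.9008.

0.901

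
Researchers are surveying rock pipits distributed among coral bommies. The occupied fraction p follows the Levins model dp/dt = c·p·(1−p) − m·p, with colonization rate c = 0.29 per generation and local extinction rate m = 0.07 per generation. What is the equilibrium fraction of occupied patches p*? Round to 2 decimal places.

0.76

Setting dp/dt = 0 and dividing through by p* gives c·(1−p*) = m.
So p* = 1 − m/c = 1 − 0.07/0.29 = 1 − 0.2414 = 0.7586.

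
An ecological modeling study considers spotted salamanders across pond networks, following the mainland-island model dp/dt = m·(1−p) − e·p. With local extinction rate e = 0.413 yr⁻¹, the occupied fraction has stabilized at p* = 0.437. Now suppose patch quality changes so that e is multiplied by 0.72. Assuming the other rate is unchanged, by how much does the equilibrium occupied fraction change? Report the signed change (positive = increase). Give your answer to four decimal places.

0.0818

Balance m(1−p*) = e·p* gives m = e·p*/(1−p*) = 0.413×0.43700/0.56300 = 0.32057.
New p* = m/(m+e) = 0.32057/(0.32057+0.29736) = 0.51878.
Δp* = 0.51878 − 0.43700 = +0.08178.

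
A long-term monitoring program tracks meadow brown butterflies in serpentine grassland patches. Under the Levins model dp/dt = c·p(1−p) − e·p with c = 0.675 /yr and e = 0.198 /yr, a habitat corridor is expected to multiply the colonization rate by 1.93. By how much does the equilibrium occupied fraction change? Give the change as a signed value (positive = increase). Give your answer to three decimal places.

0.141

Before: p* = 1 − 0.198/0.675 = 0.7067.
After the change, c = 1.30275, e = 0.198, so p* = 1 − 0.198/1.30275 = 0.8480.
Δp* = 0.8480 − 0.7067 = +0.1413.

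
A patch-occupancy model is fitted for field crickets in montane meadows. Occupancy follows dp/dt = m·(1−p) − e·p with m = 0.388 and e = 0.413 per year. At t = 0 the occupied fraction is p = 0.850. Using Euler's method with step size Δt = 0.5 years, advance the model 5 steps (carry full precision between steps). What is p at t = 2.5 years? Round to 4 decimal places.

Update rule: p ← p + [m·(1−p) − e·p]·Δt with Δt = 0.5.
p: 0.85000 → 0.70358  (Δp = -0.14642)
p: 0.70358 → 0.61579  (Δp = -0.08778)
p: 0.61579 → 0.56317  (Δp = -0.05263)
p: 0.56317 → 0.53162  (Δp = -0.03155)
p: 0.53162 → 0.51271  (Δp = -0.01891)

0.5127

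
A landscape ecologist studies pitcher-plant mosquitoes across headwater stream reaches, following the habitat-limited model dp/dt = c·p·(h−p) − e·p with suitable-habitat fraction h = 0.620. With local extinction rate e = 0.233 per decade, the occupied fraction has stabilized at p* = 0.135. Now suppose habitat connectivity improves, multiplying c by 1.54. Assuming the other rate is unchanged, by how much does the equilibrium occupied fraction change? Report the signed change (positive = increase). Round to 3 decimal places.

0.170

Balance c(h−p*) = e gives c = e/(0.62 − 0.13500) = 0.233/0.48500 = 0.48041.
New p* = 0.62 − e/c = 0.62 − 0.23300/0.73983 = 0.30506.
Δp* = 0.30506 − 0.13500 = +0.17006.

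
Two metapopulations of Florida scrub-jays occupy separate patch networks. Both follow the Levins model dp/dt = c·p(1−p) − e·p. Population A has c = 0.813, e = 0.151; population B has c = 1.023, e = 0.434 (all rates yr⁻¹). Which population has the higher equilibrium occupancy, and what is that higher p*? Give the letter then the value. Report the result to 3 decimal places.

A, 0.814

A: p*_A = 1 − 0.151/0.813 = 0.8143.
B: p*_B = 1 − 0.434/1.023 = 0.5758.
A is higher at 0.8143.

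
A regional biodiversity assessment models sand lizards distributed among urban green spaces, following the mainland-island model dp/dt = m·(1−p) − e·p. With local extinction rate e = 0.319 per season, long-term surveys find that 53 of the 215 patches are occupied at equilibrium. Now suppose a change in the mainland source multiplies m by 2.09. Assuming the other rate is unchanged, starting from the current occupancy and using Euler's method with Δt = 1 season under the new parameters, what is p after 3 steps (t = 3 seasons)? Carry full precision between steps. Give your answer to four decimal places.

0.3903

Observed p* = 53/215 = 0.24651.
Balance m(1−p*) = e·p* gives m = e·p*/(1−p*) = 0.319×0.24651/0.75349 = 0.10436.
Starting from p₀ = 0.24651; update p ← p + (dp/dt)·Δt with the new parameters.
t = 1: p = 0.24651 + (+0.08571) = 0.33223
t = 2: p = 0.33223 + (+0.03968) = 0.37190
t = 3: p = 0.37190 + (+0.01836) = 0.39027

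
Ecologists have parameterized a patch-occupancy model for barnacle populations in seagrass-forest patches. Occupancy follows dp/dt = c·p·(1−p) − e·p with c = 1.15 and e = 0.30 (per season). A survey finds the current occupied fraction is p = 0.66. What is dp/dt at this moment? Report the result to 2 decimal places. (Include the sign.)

Colonization term: c·p·(1−p) = 1.15×0.66×0.3400 = 0.25806.
Extinction term: e·p = 0.19800.
dp/dt = 0.25806 − 0.19800 = 0.06006.

0.06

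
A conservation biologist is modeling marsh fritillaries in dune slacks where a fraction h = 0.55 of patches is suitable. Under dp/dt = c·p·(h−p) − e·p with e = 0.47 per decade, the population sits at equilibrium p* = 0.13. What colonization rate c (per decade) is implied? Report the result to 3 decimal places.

1.119

At equilibrium c(h−p*) = e, so c = e/(h−p*).
c = 0.47/(0.55 − 0.13) = 0.47/0.4200 = 1.1190.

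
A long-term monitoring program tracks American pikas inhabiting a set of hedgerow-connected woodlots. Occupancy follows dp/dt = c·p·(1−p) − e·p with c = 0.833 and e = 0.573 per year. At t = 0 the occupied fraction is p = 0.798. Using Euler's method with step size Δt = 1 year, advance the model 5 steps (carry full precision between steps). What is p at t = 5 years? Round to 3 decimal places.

Update rule: p ← p + [c·p·(1−p) − e·p]·Δt with Δt = 1.
step 1: Δp = -0.32298, p = 0.47502
step 2: Δp = -0.06446, p = 0.41056
step 3: Δp = -0.03367, p = 0.37690
step 4: Δp = -0.02034, p = 0.35656
step 5: Δp = -0.01320, p = 0.34336

0.343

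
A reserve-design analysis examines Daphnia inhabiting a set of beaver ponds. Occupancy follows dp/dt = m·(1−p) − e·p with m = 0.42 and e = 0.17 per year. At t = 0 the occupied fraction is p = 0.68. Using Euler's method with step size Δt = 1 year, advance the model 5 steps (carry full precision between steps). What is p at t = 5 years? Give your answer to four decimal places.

Update rule: p ← p + [m·(1−p) − e·p]·Δt with Δt = 1.
p: 0.68000 → 0.69880  (Δp = +0.01880)
p: 0.69880 → 0.70651  (Δp = +0.00771)
p: 0.70651 → 0.70967  (Δp = +0.00316)
p: 0.70967 → 0.71096  (Δp = +0.00130)
p: 0.71096 → 0.71150  (Δp = +0.00053)

0.7115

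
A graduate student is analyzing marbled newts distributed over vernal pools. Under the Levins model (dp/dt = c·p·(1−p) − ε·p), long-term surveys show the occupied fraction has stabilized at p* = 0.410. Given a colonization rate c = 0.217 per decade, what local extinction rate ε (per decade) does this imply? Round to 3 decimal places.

0.128

At equilibrium c(1−p*) = ε.
ε = 0.217 × (1 − 0.410) = 0.217 × 0.5900 = 0.1280.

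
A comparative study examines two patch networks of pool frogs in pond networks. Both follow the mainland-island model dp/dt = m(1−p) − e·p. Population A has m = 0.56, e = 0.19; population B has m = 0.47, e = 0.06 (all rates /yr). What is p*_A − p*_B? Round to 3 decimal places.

-0.140

A: p*_A = m/(m+e) = 0.56/0.7500 = 0.7467.
B: p*_B = 0.47/0.5300 = 0.8868.
p*_A − p*_B = 0.7467 − 0.8868 = -0.1401.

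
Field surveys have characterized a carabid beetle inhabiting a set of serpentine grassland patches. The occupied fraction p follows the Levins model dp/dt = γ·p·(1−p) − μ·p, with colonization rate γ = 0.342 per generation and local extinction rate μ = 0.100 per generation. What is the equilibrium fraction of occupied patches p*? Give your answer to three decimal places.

Setting dp/dt = 0 and dividing through by p* gives γ·(1−p*) = μ.
So p* = 1 − μ/γ = 1 − 0.100/0.342 = 1 − 0.2924 = 0.7076.

0.708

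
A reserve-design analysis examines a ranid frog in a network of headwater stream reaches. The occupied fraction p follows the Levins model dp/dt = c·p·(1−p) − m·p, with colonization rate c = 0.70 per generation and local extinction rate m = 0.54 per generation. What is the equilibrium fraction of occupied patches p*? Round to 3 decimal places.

0.229

Setting dp/dt = 0 and dividing through by p* gives c·(1−p*) = m.
So p* = 1 − m/c = 1 − 0.54/0.70 = 1 − 0.7714 = 0.2286.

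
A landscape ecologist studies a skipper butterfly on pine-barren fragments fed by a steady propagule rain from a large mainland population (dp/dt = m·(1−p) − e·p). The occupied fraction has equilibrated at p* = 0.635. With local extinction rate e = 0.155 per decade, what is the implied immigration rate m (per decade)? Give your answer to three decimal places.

At equilibrium m(1−p*) = e·p*, so m = e·p*/(1−p*).
m = 0.155 × 0.635 / 0.3650 = 0.0984/0.3650 = 0.2697.

0.270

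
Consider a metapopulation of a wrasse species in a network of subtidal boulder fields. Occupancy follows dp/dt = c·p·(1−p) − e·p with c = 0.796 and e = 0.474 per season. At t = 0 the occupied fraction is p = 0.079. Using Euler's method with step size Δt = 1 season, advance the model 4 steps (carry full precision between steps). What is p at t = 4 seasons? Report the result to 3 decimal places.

0.182

Update rule: p ← p + [c·p·(1−p) − e·p]·Δt with Δt = 1.
p: 0.07900 → 0.09947  (Δp = +0.02047)
p: 0.09947 → 0.12362  (Δp = +0.02415)
p: 0.12362 → 0.15127  (Δp = +0.02764)
p: 0.15127 → 0.18176  (Δp = +0.03049)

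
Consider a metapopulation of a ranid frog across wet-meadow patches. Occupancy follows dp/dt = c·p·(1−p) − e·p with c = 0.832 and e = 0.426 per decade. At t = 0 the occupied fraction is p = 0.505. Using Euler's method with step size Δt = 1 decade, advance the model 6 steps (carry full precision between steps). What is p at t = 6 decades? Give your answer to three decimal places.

0.489

Update rule: p ← p + [c·p·(1−p) − e·p]·Δt with Δt = 1.
p: 0.50500 → 0.49785  (Δp = -0.00715)
p: 0.49785 → 0.49376  (Δp = -0.00409)
p: 0.49376 → 0.49139  (Δp = -0.00237)
p: 0.49139 → 0.48999  (Δp = -0.00139)
p: 0.48999 → 0.48917  (Δp = -0.00082)
p: 0.48917 → 0.48869  (Δp = -0.00049)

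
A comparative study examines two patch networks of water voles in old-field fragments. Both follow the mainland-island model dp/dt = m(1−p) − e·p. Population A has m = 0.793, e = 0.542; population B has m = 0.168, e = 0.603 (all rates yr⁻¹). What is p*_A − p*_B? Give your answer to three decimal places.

A: p*_A = m/(m+e) = 0.793/1.3350 = 0.5940.
B: p*_B = 0.168/0.7710 = 0.2179.
p*_A − p*_B = 0.5940 − 0.2179 = 0.3761.

0.376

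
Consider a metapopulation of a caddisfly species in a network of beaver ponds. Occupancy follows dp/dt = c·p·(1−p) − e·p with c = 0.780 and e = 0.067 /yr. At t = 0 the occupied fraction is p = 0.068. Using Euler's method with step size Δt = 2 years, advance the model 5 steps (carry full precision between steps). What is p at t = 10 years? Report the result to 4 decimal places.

0.9125

Update rule: p ← p + [c·p·(1−p) − e·p]·Δt with Δt = 2.
  1  |  dp/dt·Δt = +0.089755  |  p_1 = 0.157755
  2  |  dp/dt·Δt = +0.186135  |  p_2 = 0.343890
  3  |  dp/dt·Δt = +0.305901  |  p_3 = 0.649791
  4  |  dp/dt·Δt = +0.267926  |  p_4 = 0.917717
  5  |  dp/dt·Δt = -0.005174  |  p_5 = 0.912543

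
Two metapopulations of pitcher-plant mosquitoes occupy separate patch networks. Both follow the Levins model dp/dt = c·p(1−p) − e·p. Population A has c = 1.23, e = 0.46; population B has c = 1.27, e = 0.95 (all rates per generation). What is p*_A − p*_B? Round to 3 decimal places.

0.374

A: p*_A = 1 − 0.46/1.23 = 0.6260.
B: p*_B = 1 − 0.95/1.27 = 0.2520.
p*_A − p*_B = 0.6260 − 0.2520 = 0.3740.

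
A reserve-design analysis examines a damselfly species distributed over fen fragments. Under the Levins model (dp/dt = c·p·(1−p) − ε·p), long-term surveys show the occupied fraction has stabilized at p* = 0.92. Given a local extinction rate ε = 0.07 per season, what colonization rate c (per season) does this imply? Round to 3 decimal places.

At equilibrium c(1−p*) = ε, so c = ε/(1−p*).
c = 0.07/(1 − 0.92) = 0.07/0.0800 = 0.8750.

0.875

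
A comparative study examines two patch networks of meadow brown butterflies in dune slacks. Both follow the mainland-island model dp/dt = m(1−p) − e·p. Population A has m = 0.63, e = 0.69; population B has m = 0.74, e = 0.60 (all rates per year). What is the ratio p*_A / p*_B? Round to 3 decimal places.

A: p*_A = m/(m+e) = 0.63/1.3200 = 0.4773.
B: p*_B = 0.74/1.3400 = 0.5522.
p*_A / p*_B = 0.4773/0.5522 = 0.8643.

0.864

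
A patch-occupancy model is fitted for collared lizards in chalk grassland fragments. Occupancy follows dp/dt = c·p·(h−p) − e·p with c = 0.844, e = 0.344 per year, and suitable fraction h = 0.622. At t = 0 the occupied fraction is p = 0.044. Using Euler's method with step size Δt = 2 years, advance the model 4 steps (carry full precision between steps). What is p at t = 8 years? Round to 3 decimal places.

Update rule: p ← p + [c·p·(h−p) − e·p]·Δt with Δt = 2.
step 1: Δp = +0.01266, p = 0.05666
step 2: Δp = +0.01509, p = 0.07174
step 3: Δp = +0.01728, p = 0.08902
step 4: Δp = +0.01884, p = 0.10787

0.108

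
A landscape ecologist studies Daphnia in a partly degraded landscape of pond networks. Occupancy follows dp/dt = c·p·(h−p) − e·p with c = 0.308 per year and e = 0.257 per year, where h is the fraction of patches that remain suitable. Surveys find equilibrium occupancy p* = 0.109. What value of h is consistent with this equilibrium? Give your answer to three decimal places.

At equilibrium c(h−p*) = e, so h = p* + e/c.
h = 0.109 + 0.257/0.308 = 0.109 + 0.8344 = 0.9434.

0.943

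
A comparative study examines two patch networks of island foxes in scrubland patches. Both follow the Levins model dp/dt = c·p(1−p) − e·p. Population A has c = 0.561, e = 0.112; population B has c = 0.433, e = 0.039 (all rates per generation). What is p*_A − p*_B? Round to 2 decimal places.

A: p*_A = 1 − 0.112/0.561 = 0.8004.
B: p*_B = 1 − 0.039/0.433 = 0.9099.
p*_A − p*_B = 0.8004 − 0.9099 = -0.1096.

-0.11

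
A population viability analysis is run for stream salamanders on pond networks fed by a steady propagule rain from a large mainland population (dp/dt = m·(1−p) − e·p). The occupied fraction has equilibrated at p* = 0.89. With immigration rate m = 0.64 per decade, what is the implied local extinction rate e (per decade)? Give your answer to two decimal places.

0.08

At equilibrium m(1−p*) = e·p*, so e = m(1−p*)/p*.
e = 0.64 × 0.1100 / 0.89 = 0.0791.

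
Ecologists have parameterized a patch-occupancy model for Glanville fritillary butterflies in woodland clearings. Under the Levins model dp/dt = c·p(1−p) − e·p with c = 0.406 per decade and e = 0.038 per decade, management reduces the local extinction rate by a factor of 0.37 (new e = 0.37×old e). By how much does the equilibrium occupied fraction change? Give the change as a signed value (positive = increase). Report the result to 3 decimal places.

Before: p* = 1 − 0.038/0.406 = 0.9064.
After the change, c = 0.406, e = 0.01406, so p* = 1 − 0.01406/0.406 = 0.9654.
Δp* = 0.9654 − 0.9064 = +0.0590.

0.059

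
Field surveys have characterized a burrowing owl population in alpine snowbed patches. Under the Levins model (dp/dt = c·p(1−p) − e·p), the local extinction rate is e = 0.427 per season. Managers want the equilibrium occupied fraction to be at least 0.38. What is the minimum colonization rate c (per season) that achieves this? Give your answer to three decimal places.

p* = 1 − e/c ≥ 0.38 requires e/c ≤ 0.6200, i.e. c ≥ e/0.6200.
c_min = 0.427/0.6200 = 0.6887.

0.689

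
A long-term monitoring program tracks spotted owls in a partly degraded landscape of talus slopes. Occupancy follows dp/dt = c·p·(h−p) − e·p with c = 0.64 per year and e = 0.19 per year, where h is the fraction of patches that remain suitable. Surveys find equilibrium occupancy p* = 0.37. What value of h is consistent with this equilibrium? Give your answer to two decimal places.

0.67

At equilibrium c(h−p*) = e, so h = p* + e/c.
h = 0.37 + 0.19/0.64 = 0.37 + 0.2969 = 0.6669.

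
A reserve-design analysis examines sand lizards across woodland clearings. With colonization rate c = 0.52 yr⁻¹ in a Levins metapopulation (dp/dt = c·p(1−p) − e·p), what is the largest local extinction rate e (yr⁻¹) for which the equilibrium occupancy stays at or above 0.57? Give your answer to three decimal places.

0.224

1 − e/c ≥ 0.57 ⇒ e ≤ c(1 − 0.57) = 0.52 × 0.4300.
e_max = 0.2236.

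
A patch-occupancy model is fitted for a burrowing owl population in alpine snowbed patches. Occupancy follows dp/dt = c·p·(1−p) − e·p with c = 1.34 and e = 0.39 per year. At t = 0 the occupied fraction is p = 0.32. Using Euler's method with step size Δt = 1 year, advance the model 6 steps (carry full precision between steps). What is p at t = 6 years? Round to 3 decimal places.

0.709

Update rule: p ← p + [c·p·(1−p) − e·p]·Δt with Δt = 1.
step 1: Δp = +0.16678, p = 0.48678
step 2: Δp = +0.14492, p = 0.63170
step 3: Δp = +0.06539, p = 0.69710
step 4: Δp = +0.01108, p = 0.70817
step 5: Δp = +0.00074, p = 0.70892
step 6: Δp = +0.00004, p = 0.70895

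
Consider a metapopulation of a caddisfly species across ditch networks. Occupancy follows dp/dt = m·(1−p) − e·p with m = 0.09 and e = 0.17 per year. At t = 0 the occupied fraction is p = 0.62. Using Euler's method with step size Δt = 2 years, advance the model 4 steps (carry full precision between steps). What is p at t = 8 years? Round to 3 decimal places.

Update rule: p ← p + [m·(1−p) − e·p]·Δt with Δt = 2.
step 1: Δp = -0.14240, p = 0.47760
step 2: Δp = -0.06835, p = 0.40925
step 3: Δp = -0.03281, p = 0.37644
step 4: Δp = -0.01575, p = 0.36069

0.361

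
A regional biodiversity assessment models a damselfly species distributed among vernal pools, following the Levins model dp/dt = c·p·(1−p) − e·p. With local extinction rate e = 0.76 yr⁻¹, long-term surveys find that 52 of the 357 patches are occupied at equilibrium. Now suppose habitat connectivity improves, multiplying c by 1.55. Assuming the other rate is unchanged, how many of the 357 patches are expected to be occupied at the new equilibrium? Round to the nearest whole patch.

160

Observed p* = 52/357 = 0.14566.
Balance c(1−p*) = e gives c = e/(1 − 0.14566) = 0.76/0.85434 = 0.88958.
New p* = 1 − e/c = 1 − 0.76000/1.37885 = 0.44882.
Expected occupied = 357 × 0.44882 = 160.23 ≈ 160.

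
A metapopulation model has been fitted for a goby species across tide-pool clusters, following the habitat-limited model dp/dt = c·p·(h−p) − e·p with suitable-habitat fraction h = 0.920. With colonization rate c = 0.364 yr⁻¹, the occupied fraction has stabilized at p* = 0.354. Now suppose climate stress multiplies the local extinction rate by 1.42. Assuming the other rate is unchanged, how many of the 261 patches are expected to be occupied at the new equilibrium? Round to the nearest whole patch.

30

Balance c(h−p*) = e gives e = 0.364×(0.92 − 0.35400) = 0.20602.
New p* = 0.92 − e/c = 0.92 − 0.29255/0.36400 = 0.11629.
Expected occupied = 261 × 0.11629 = 30.35 ≈ 30.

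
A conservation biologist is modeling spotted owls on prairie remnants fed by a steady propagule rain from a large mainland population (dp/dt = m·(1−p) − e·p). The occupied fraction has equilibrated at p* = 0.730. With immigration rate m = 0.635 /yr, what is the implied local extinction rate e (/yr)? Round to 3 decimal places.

At equilibrium m(1−p*) = e·p*, so e = m(1−p*)/p*.
e = 0.635 × 0.2700 / 0.730 = 0.2349.

0.235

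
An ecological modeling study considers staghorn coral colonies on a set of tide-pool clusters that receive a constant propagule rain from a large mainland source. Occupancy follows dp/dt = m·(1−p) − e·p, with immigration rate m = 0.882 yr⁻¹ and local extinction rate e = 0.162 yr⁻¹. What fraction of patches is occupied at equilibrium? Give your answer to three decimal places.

Setting dp/dt = 0: m − m·p* = e·p*, so m = (m+e)·p*.
p* = m/(m+e) = 0.882/(0.882+0.162) = 0.882/1.0440 = 0.8448.

0.845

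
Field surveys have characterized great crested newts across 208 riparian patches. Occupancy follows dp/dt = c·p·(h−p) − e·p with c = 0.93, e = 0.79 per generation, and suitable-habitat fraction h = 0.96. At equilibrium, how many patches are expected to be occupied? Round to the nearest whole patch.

23

p* = h − e/c = 0.96 − 0.8495 = 0.1105.
Expected occupied patches = N × p* = 208 × 0.1105 = 22.99 ≈ 23.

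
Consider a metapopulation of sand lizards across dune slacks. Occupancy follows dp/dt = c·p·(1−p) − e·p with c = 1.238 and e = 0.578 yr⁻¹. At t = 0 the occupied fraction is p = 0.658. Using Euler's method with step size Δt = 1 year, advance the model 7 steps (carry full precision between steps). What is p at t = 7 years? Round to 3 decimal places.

Update rule: p ← p + [c·p·(1−p) − e·p]·Δt with Δt = 1.
p: 0.65800 → 0.55627  (Δp = -0.10173)
p: 0.55627 → 0.54033  (Δp = -0.01594)
p: 0.54033 → 0.53550  (Δp = -0.00482)
p: 0.53550 → 0.53392  (Δp = -0.00158)
p: 0.53392 → 0.53339  (Δp = -0.00053)
p: 0.53339 → 0.53321  (Δp = -0.00018)
p: 0.53321 → 0.53315  (Δp = -0.00006)

0.533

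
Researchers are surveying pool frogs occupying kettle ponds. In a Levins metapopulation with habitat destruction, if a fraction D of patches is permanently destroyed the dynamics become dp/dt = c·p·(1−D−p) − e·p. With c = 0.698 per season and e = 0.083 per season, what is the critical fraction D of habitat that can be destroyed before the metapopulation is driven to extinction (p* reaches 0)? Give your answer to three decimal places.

The nontrivial equilibrium is p* = (1−D) − e/c; extinction occurs when this hits zero.
So D_crit = 1 − e/c = 1 − 0.083/0.698 = 1 − 0.1189 = 0.8811.
Note this equals the original equilibrium occupancy — the Levins extinction-debt result.

0.881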